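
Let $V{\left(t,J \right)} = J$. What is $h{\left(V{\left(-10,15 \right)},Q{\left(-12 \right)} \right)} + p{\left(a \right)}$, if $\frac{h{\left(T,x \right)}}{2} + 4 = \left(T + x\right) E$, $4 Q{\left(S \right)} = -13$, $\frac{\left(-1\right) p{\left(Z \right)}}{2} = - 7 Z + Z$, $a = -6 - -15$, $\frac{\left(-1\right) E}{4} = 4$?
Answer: $-276$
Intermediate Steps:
$E = -16$ ($E = \left(-4\right) 4 = -16$)
$a = 9$ ($a = -6 + 15 = 9$)
$p{\left(Z \right)} = 12 Z$ ($p{\left(Z \right)} = - 2 \left(- 7 Z + Z\right) = - 2 \left(- 6 Z\right) = 12 Z$)
$Q{\left(S \right)} = - \frac{13}{4}$ ($Q{\left(S \right)} = \frac{1}{4} \left(-13\right) = - \frac{13}{4}$)
$h{\left(T,x \right)} = -8 - 32 T - 32 x$ ($h{\left(T,x \right)} = -8 + 2 \left(T + x\right) \left(-16\right) = -8 + 2 \left(- 16 T - 16 x\right) = -8 - \left(32 T + 32 x\right) = -8 - 32 T - 32 x$)
$h{\left(V{\left(-10,15 \right)},Q{\left(-12 \right)} \right)} + p{\left(a \right)} = \left(-8 - 480 - -104\right) + 12 \cdot 9 = \left(-8 - 480 + 104\right) + 108 = -384 + 108 = -276$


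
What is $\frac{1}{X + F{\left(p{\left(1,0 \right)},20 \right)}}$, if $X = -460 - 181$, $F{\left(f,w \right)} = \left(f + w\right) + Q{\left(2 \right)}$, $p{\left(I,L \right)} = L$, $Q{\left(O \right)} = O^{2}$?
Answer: $- \frac{1}{617} \approx -0.0016207$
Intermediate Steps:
$F{\left(f,w \right)} = 4 + f + w$ ($F{\left(f,w \right)} = \left(f + w\right) + 2^{2} = \left(f + w\right) + 4 = 4 + f + w$)
$X = -641$ ($X = -460 - 181 = -641$)
$\frac{1}{X + F{\left(p{\left(1,0 \right)},20 \right)}} = \frac{1}{-641 + \left(4 + 0 + 20\right)} = \frac{1}{-641 + 24} = \frac{1}{-617} = - \frac{1}{617}$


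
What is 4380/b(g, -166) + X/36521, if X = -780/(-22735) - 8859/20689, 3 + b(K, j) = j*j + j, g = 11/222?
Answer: 295040584714447/1844936403143091 ≈ 0.15992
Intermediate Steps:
g = 11/222 (g = 11*(1/222) = 11/222 ≈ 0.049550)
b(K, j) = -3 + j + j**2 (b(K, j) = -3 + (j*j + j) = -3 + (j**2 + j) = -3 + (j + j**2) = -3 + j + j**2)
X = -37054389/94072883 (X = -780*(-1/22735) - 8859*1/20689 = 156/4547 - 8859/20689 = -37054389/94072883 ≈ -0.39389)
4380/b(g, -166) + X/36521 = 4380/(-3 - 166 + (-166)**2) - 37054389/94072883/36521 = 4380/(-3 - 166 + 27556) - 37054389/94072883*1/36521 = 4380/27387 - 37054389/3435635760043 = 4380*(1/27387) - 37054389/3435635760043 = 1460/9129 - 37054389/3435635760043 = 295040584714447/1844936403143091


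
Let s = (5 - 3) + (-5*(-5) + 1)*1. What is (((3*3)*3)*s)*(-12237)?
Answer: -9251172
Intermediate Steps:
s = 28 (s = 2 + (25 + 1)*1 = 2 + 26*1 = 2 + 26 = 28)
(((3*3)*3)*s)*(-12237) = (((3*3)*3)*28)*(-12237) = ((9*3)*28)*(-12237) = (27*28)*(-12237) = 756*(-12237) = -9251172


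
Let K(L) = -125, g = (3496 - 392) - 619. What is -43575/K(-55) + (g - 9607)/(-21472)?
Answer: 18730653/53680 ≈ 348.93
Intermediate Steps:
g = 2485 (g = 3104 - 619 = 2485)
-43575/K(-55) + (g - 9607)/(-21472) = -43575/(-125) + (2485 - 9607)/(-21472) = -43575*(-1/125) - 7122*(-1/21472) = 1743/5 + 3561/10736 = 18730653/53680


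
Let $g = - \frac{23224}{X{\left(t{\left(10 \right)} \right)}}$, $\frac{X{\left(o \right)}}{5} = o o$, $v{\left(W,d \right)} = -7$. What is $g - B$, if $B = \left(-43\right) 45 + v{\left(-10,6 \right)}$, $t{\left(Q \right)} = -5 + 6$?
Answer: $- \frac{13514}{5} \approx -2702.8$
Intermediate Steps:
$t{\left(Q \right)} = 1$
$X{\left(o \right)} = 5 o^{2}$ ($X{\left(o \right)} = 5 o o = 5 o^{2}$)
$B = -1942$ ($B = \left(-43\right) 45 - 7 = -1935 - 7 = -1942$)
$g = - \frac{23224}{5}$ ($g = - \frac{23224}{5 \cdot 1^{2}} = - \frac{23224}{5 \cdot 1} = - \frac{23224}{5} \approx -4644.8$)
$g - B = - \frac{23224}{5} - -1942 = - \frac{23224}{5} + 1942 = - \frac{13514}{5}$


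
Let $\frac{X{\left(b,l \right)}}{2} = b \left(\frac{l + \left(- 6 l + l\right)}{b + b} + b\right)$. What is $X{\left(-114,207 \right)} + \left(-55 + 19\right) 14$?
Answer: $24660$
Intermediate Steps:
$X{\left(b,l \right)} = 2 b \left(b - \frac{2 l}{b}\right)$ ($X{\left(b,l \right)} = 2 b \left(\frac{l + \left(- 6 l + l\right)}{b + b} + b\right) = 2 b \left(\frac{l - 5 l}{2 b} + b\right) = 2 b \left(- 4 l \frac{1}{2 b} + b\right) = 2 b \left(- \frac{2 l}{b} + b\right) = 2 b \left(b - \frac{2 l}{b}\right)$)
$X{\left(-114,207 \right)} + \left(-55 + 19\right) 14 = \left(\left(-4\right) 207 + 2 \left(-114\right)^{2}\right) + \left(-55 + 19\right) 14 = \left(-828 + 2 \cdot 12996\right) - 504 = \left(-828 + 25992\right) - 504 = 25164 - 504 = 24660$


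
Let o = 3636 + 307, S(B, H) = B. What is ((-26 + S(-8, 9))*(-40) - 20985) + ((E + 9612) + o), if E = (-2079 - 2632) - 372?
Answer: -11153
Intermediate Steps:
E = -5083 (E = -4711 - 372 = -5083)
o = 3943
((-26 + S(-8, 9))*(-40) - 20985) + ((E + 9612) + o) = ((-26 - 8)*(-40) - 20985) + ((-5083 + 9612) + 3943) = (-34*(-40) - 20985) + (4529 + 3943) = (1360 - 20985) + 8472 = -19625 + 8472 = -11153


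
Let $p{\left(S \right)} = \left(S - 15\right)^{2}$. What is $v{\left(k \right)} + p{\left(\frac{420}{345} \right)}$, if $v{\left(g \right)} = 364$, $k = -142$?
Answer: $\frac{293045}{529} \approx 553.96$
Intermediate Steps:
$p{\left(S \right)} = \left(-15 + S\right)^{2}$
$v{\left(k \right)} + p{\left(\frac{420}{345} \right)} = 364 + \left(-15 + \frac{420}{345}\right)^{2} = 364 + \left(-15 + 420 \cdot \frac{1}{345}\right)^{2} = 364 + \left(-15 + \frac{28}{23}\right)^{2} = 364 + \left(- \frac{317}{23}\right)^{2} = 364 + \frac{100489}{529} = \frac{293045}{529}$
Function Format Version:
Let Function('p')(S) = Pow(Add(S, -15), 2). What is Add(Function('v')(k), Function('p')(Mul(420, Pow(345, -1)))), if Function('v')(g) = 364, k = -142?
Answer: Rational(293045, 529) ≈ 553.96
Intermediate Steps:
Function('p')(S) = Pow(Add(-15, S), 2)
Add(Function('v')(k), Function('p')(Mul(420, Pow(345, -1)))) = Add(364, Pow(Add(-15, Mul(420, Pow(345, -1))), 2)) = Add(364, Pow(Add(-15, Mul(420, Rational(1, 345))), 2)) = Add(364, Pow(Add(-15, Rational(28, 23)), 2)) = Add(364, Pow(Rational(-317, 23), 2)) = Add(364, Rational(100489, 529)) = Rational(293045, 529)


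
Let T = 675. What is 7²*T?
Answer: 33075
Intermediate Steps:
7²*T = 7²*675 = 49*675 = 33075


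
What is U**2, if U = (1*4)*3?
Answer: 144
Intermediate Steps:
U = 12 (U = 4*3 = 12)
U**2 = 12**2 = 144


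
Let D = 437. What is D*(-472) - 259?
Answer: -206523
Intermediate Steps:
D*(-472) - 259 = 437*(-472) - 259 = -206264 - 259 = -206523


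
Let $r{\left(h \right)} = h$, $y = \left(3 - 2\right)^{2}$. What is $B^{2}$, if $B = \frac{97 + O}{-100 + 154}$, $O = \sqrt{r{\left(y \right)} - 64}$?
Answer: $\frac{4673}{1458} + \frac{97 i \sqrt{7}}{486} \approx 3.2051 + 0.52806 i$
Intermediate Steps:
$y = 1$ ($y = 1^{2} = 1$)
$O = 3 i \sqrt{7}$ ($O = \sqrt{1 - 64} = \sqrt{-63} = 3 i \sqrt{7} \approx 7.9373 i$)
$B = \frac{97}{54} + \frac{i \sqrt{7}}{18}$ ($B = \frac{97 + 3 i \sqrt{7}}{-100 + 154} = \frac{97 + 3 i \sqrt{7}}{54} = \left(97 + 3 i \sqrt{7}\right) \frac{1}{54} = \frac{97}{54} + \frac{i \sqrt{7}}{18} \approx 1.7963 + 0.14699 i$)
$B^{2} = \left(\frac{97}{54} + \frac{i \sqrt{7}}{18}\right)^{2}$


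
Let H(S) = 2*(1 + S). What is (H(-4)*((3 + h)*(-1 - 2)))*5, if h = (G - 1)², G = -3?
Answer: 1710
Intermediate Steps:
h = 16 (h = (-3 - 1)² = (-4)² = 16)
H(S) = 2 + 2*S
(H(-4)*((3 + h)*(-1 - 2)))*5 = ((2 + 2*(-4))*((3 + 16)*(-1 - 2)))*5 = ((2 - 8)*(19*(-3)))*5 = -6*(-57)*5 = 342*5 = 1710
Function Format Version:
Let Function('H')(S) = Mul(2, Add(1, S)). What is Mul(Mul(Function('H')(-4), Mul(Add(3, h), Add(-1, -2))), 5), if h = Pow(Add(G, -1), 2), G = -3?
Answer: 1710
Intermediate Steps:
h = 16 (h = Pow(Add(-3, -1), 2) = Pow(-4, 2) = 16)
Function('H')(S) = Add(2, Mul(2, S))
Mul(Mul(Function('H')(-4), Mul(Add(3, h), Add(-1, -2))), 5) = Mul(Mul(Add(2, Mul(2, -4)), Mul(Add(3, 16), Add(-1, -2))), 5) = Mul(Mul(Add(2, -8), Mul(19, -3)), 5) = Mul(Mul(-6, -57), 5) = Mul(342, 5) = 1710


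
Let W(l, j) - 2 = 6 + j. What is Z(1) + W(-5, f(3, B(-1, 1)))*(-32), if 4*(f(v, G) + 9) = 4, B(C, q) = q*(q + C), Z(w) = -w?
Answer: -1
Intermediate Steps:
B(C, q) = q*(C + q)
f(v, G) = -8 (f(v, G) = -9 + (1/4)*4 = -9 + 1 = -8)
W(l, j) = 8 + j (W(l, j) = 2 + (6 + j) = 8 + j)
Z(1) + W(-5, f(3, B(-1, 1)))*(-32) = -1*1 + (8 - 8)*(-32) = -1 + 0*(-32) = -1 + 0 = -1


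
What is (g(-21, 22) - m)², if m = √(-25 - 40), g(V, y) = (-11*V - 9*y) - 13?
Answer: (20 - I*√65)² ≈ 335.0 - 322.49*I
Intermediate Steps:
g(V, y) = -13 - 11*V - 9*y
m = I*√65 (m = √(-65) = I*√65 ≈ 8.0623*I)
(g(-21, 22) - m)² = ((-13 - 11*(-21) - 9*22) - I*√65)² = ((-13 + 231 - 198) - I*√65)² = (20 - I*√65)²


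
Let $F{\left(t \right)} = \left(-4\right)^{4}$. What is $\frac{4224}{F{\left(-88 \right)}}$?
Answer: $\frac{33}{2} \approx 16.5$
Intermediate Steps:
$F{\left(t \right)} = 256$
$\frac{4224}{F{\left(-88 \right)}} = \frac{4224}{256} = 4224 \cdot \frac{1}{256} = \frac{33}{2}$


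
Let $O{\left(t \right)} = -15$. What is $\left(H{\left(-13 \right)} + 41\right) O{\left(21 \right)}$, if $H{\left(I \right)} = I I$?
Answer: $-3150$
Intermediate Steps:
$H{\left(I \right)} = I^{2}$
$\left(H{\left(-13 \right)} + 41\right) O{\left(21 \right)} = \left(\left(-13\right)^{2} + 41\right) \left(-15\right) = \left(169 + 41\right) \left(-15\right) = 210 \left(-15\right) = -3150$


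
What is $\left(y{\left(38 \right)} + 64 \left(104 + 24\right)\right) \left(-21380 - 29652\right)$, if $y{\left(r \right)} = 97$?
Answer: $-423004248$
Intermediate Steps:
$\left(y{\left(38 \right)} + 64 \left(104 + 24\right)\right) \left(-21380 - 29652\right) = \left(97 + 64 \left(104 + 24\right)\right) \left(-21380 - 29652\right) = \left(97 + 64 \cdot 128\right) \left(-51032\right) = \left(97 + 8192\right) \left(-51032\right) = 8289 \left(-51032\right) = -423004248$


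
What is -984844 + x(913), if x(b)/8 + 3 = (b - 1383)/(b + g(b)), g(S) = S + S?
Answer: -2697557212/2739 ≈ -9.8487e+5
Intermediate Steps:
g(S) = 2*S
x(b) = -24 + 8*(-1383 + b)/(3*b) (x(b) = -24 + 8*((b - 1383)/(b + 2*b)) = -24 + 8*((-1383 + b)/((3*b))) = -24 + 8*((-1383 + b)*(1/(3*b))) = -24 + 8*((-1383 + b)/(3*b)) = -24 + 8*(-1383 + b)/(3*b))
-984844 + x(913) = -984844 + (-64/3 - 3688/913) = -984844 - 69496/2739 = -2697557212/2739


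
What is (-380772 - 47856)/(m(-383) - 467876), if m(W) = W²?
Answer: 428628/321187 ≈ 1.3345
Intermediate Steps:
(-380772 - 47856)/(m(-383) - 467876) = (-380772 - 47856)/((-383)² - 467876) = -428628/(146689 - 467876) = -428628/(-321187) = -428628*(-1/321187) = 428628/321187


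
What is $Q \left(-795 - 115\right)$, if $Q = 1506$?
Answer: $-1370460$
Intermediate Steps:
$Q \left(-795 - 115\right) = 1506 \left(-795 - 115\right) = 1506 \left(-910\right) = -1370460$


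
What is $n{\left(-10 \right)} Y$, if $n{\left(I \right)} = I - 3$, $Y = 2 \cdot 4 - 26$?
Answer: $234$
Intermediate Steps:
$Y = -18$ ($Y = 8 - 26 = -18$)
$n{\left(I \right)} = -3 + I$
$n{\left(-10 \right)} Y = \left(-3 - 10\right) \left(-18\right) = \left(-13\right) \left(-18\right) = 234$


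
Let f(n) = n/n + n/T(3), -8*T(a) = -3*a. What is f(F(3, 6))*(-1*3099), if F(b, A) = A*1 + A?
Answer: -36155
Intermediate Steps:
T(a) = 3*a/8 (T(a) = -(-3)*a/8 = 3*a/8)
F(b, A) = 2*A (F(b, A) = A + A = 2*A)
f(n) = 1 + 8*n/9 (f(n) = n/n + n/(((3/8)*3)) = 1 + n/(9/8) = 1 + n*(8/9) = 1 + 8*n/9)
f(F(3, 6))*(-1*3099) = (1 + 8*(2*6)/9)*(-1*3099) = (1 + (8/9)*12)*(-3099) = (1 + 32/3)*(-3099) = (35/3)*(-3099) = -36155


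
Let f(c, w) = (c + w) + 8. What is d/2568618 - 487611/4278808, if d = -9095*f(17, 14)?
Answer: -35515397221/140905426248 ≈ -0.25205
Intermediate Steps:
f(c, w) = 8 + c + w
d = -354705 (d = -9095*(8 + 17 + 14) = -9095*39 = -354705)
d/2568618 - 487611/4278808 = -354705/2568618 - 487611/4278808 = -354705*1/2568618 - 487611*1/4278808 = -9095/65862 - 487611/4278808 = -35515397221/140905426248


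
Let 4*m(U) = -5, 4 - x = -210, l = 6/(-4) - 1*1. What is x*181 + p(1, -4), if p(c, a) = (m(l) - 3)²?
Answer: 620033/16 ≈ 38752.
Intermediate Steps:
l = -5/2 (l = 6*(-¼) - 1 = -3/2 - 1 = -5/2 ≈ -2.5000)
x = 214 (x = 4 - 1*(-210) = 4 + 210 = 214)
m(U) = -5/4 (m(U) = (¼)*(-5) = -5/4)
p(c, a) = 289/16 (p(c, a) = (-5/4 - 3)² = (-17/4)² = 289/16)
x*181 + p(1, -4) = 214*181 + 289/16 = 38734 + 289/16 = 620033/16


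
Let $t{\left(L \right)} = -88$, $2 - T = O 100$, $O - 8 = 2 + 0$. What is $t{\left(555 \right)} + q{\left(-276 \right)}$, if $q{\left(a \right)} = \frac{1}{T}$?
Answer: $- \frac{87825}{998} \approx -88.001$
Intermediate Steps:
$O = 10$ ($O = 8 + \left(2 + 0\right) = 8 + 2 = 10$)
$T = -998$ ($T = 2 - 10 \cdot 100 = 2 - 1000 = -998$)
$q{\left(a \right)} = - \frac{1}{998}$ ($q{\left(a \right)} = \frac{1}{-998} = - \frac{1}{998}$)
$t{\left(555 \right)} + q{\left(-276 \right)} = -88 - \frac{1}{998} = - \frac{87825}{998}$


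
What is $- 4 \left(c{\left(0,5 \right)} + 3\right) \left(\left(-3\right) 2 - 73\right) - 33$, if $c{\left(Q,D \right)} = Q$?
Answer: $915$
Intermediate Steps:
$- 4 \left(c{\left(0,5 \right)} + 3\right) \left(\left(-3\right) 2 - 73\right) - 33 = - 4 \left(0 + 3\right) \left(\left(-3\right) 2 - 73\right) - 33 = \left(-4\right) 3 \left(-6 - 73\right) - 33 = \left(-12\right) \left(-79\right) - 33 = 948 - 33 = 915$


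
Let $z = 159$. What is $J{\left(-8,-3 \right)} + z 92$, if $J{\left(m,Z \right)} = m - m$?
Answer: $14628$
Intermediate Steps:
$J{\left(m,Z \right)} = 0$
$J{\left(-8,-3 \right)} + z 92 = 0 + 159 \cdot 92 = 0 + 14628 = 14628$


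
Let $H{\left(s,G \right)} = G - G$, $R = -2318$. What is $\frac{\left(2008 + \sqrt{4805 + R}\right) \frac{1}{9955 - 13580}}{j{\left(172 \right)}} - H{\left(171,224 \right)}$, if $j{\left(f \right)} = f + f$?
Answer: $- \frac{251}{155875} - \frac{\sqrt{2487}}{1247000} \approx -0.0016503$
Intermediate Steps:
$j{\left(f \right)} = 2 f$
$H{\left(s,G \right)} = 0$
$\frac{\left(2008 + \sqrt{4805 + R}\right) \frac{1}{9955 - 13580}}{j{\left(172 \right)}} - H{\left(171,224 \right)} = \frac{\left(2008 + \sqrt{4805 - 2318}\right) \frac{1}{9955 - 13580}}{2 \cdot 172} - 0 = \frac{\left(2008 + \sqrt{2487}\right) \frac{1}{-3625}}{344} + 0 = \left(2008 + \sqrt{2487}\right) \left(- \frac{1}{3625}\right) \frac{1}{344} + 0 = \left(- \frac{2008}{3625} - \frac{\sqrt{2487}}{3625}\right) \frac{1}{344} + 0 = \left(- \frac{251}{155875} - \frac{\sqrt{2487}}{1247000}\right) + 0 = - \frac{251}{155875} - \frac{\sqrt{2487}}{1247000}$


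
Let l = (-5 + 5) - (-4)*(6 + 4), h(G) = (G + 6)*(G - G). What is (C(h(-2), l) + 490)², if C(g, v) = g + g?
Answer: 240100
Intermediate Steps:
h(G) = 0 (h(G) = (6 + G)*0 = 0)
l = 40 (l = 0 - (-4)*10 = 0 - 1*(-40) = 0 + 40 = 40)
C(g, v) = 2*g
(C(h(-2), l) + 490)² = (2*0 + 490)² = (0 + 490)² = 490² = 240100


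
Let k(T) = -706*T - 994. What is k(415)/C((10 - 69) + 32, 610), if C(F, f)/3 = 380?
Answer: -73496/285 ≈ -257.88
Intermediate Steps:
k(T) = -994 - 706*T
C(F, f) = 1140 (C(F, f) = 3*380 = 1140)
k(415)/C((10 - 69) + 32, 610) = (-994 - 706*415)/1140 = (-994 - 292990)*(1/1140) = -293984*1/1140 = -73496/285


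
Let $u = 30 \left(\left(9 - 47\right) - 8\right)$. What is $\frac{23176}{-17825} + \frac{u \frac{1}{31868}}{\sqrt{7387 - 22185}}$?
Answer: $- \frac{23176}{17825} + \frac{345 i \sqrt{302}}{16842238} \approx -1.3002 + 0.00035598 i$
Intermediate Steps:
$u = -1380$ ($u = 30 \left(\left(9 - 47\right) - 8\right) = 30 \left(-38 - 8\right) = 30 \left(-46\right) = -1380$)
$\frac{23176}{-17825} + \frac{u \frac{1}{31868}}{\sqrt{7387 - 22185}} = \frac{23176}{-17825} + \frac{\left(-1380\right) \frac{1}{31868}}{\sqrt{7387 - 22185}} = 23176 \left(- \frac{1}{17825}\right) + \frac{\left(-1380\right) \frac{1}{31868}}{\sqrt{-14798}} = - \frac{23176}{17825} - \frac{345}{7967 \cdot 7 i \sqrt{302}} = - \frac{23176}{17825} - \frac{345 \left(- \frac{i \sqrt{302}}{2114}\right)}{7967} = - \frac{23176}{17825} + \frac{345 i \sqrt{302}}{16842238}$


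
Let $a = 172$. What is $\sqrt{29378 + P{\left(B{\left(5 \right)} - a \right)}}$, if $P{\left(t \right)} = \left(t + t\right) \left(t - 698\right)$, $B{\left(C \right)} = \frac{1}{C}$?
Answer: $\frac{4 \sqrt{512877}}{5} \approx 572.92$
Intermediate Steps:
$P{\left(t \right)} = 2 t \left(-698 + t\right)$
$\sqrt{29378 + P{\left(B{\left(5 \right)} - a \right)}} = \sqrt{29378 + 2 \left(\frac{1}{5} - 172\right) \left(-698 + \left(\frac{1}{5} - 172\right)\right)} = \sqrt{29378 + 2 \left(- \frac{859}{5}\right) \left(-698 - \frac{859}{5}\right)} = \sqrt{29378 + 2 \left(- \frac{859}{5}\right) \left(- \frac{4349}{5}\right)} = \sqrt{29378 + \frac{7471582}{25}} = \sqrt{\frac{8206032}{25}} = \frac{4 \sqrt{512877}}{5}$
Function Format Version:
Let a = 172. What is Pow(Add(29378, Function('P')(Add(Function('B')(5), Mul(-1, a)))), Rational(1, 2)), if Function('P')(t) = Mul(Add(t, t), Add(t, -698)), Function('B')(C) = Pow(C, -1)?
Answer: Mul(Rational(4, 5), Pow(512877, Rational(1, 2))) ≈ 572.92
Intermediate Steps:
Function('P')(t) = Mul(2, t, Add(-698, t)) (Function('P')(t) = Mul(Mul(2, t), Add(-698, t)) = Mul(2, t, Add(-698, t)))
Pow(Add(29378, Function('P')(Add(Function('B')(5), Mul(-1, a)))), Rational(1, 2)) = Pow(Add(29378, Mul(2, Add(Pow(5, -1), Mul(-1, 172)), Add(-698, Add(Pow(5, -1), Mul(-1, 172))))), Rational(1, 2)) = Pow(Add(29378, Mul(2, Add(Rational(1, 5), -172), Add(-698, Add(Rational(1, 5), -172)))), Rational(1, 2)) = Pow(Add(29378, Mul(2, Rational(-859, 5), Add(-698, Rational(-859, 5)))), Rational(1, 2)) = Pow(Add(29378, Mul(2, Rational(-859, 5), Rational(-4349, 5))), Rational(1, 2)) = Pow(Add(29378, Rational(7471582, 25)), Rational(1, 2)) = Pow(Rational(8206032, 25), Rational(1, 2)) = Mul(Rational(4, 5), Pow(512877, Rational(1, 2)))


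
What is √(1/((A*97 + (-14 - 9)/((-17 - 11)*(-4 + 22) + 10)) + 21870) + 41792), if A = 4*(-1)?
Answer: √4706503224944033226/10612131 ≈ 204.43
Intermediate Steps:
A = -4
√(1/((A*97 + (-14 - 9)/((-17 - 11)*(-4 + 22) + 10)) + 21870) + 41792) = √(1/((-4*97 + (-14 - 9)/((-17 - 11)*(-4 + 22) + 10)) + 21870) + 41792) = √(1/((-388 - 23/(-28*18 + 10)) + 21870) + 41792) = √(1/((-388 - 23/(-504 + 10)) + 21870) + 41792) = √(1/((-388 - 23/(-494)) + 21870) + 41792) = √(1/((-388 - 23*(-1/494)) + 21870) + 41792) = √(1/((-388 + 23/494) + 21870) + 41792) = √(1/(-191649/494 + 21870) + 41792) = √(1/(10612131/494) + 41792) = √(494/10612131 + 41792) = √(443502179246/10612131) = √4706503224944033226/10612131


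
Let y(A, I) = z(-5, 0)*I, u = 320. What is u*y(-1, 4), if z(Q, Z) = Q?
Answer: -6400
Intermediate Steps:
y(A, I) = -5*I
u*y(-1, 4) = 320*(-5*4) = 320*(-20) = -6400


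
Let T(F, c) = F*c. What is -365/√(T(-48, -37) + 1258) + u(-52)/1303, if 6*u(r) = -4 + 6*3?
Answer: 7/3909 - 365*√3034/3034 ≈ -6.6247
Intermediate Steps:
u(r) = 7/3 (u(r) = (-4 + 6*3)/6 = (-4 + 18)/6 = (⅙)*14 = 7/3)
-365/√(T(-48, -37) + 1258) + u(-52)/1303 = -365/√(-48*(-37) + 1258) + (7/3)/1303 = -365/√(1776 + 1258) + (7/3)*(1/1303) = -365*√3034/3034 + 7/3909 = 7/3909 - 365*√3034/3034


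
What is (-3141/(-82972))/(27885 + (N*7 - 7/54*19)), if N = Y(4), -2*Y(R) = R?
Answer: 84807/62432322886 ≈ 1.3584e-6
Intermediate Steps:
Y(R) = -R/2
N = -2 (N = -1/2*4 = -2)
(-3141/(-82972))/(27885 + (N*7 - 7/54*19)) = (-3141/(-82972))/(27885 + (-2*7 - 7/54*19)) = (-3141*(-1/82972))/(27885 + (-14 - 7*1/54*19)) = 3141/(82972*(27885 + (-14 - 7/54*19))) = 3141/(82972*(27885 + (-14 - 133/54))) = 3141/(82972*(27885 - 889/54)) = 3141/(82972*(1504901/54)) = (3141/82972)*(54/1504901) = 84807/62432322886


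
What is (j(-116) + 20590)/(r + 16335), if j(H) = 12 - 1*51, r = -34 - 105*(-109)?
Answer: 20551/27746 ≈ 0.74068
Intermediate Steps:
r = 11411 (r = -34 + 11445 = 11411)
j(H) = -39 (j(H) = 12 - 51 = -39)
(j(-116) + 20590)/(r + 16335) = (-39 + 20590)/(11411 + 16335) = 20551/27746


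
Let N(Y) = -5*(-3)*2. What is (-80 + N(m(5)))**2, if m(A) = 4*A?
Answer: 2500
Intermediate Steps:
N(Y) = 30 (N(Y) = 15*2 = 30)
(-80 + N(m(5)))**2 = (-80 + 30)**2 = (-50)**2 = 2500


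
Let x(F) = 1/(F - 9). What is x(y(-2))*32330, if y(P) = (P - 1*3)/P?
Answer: -64660/13 ≈ -4973.8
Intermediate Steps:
y(P) = (-3 + P)/P (y(P) = (P - 3)/P = (-3 + P)/P)
x(F) = 1/(-9 + F)
x(y(-2))*32330 = 32330/(-9 + (-3 - 2)/(-2)) = 32330/(-9 - ½*(-5)) = 32330/(-9 + 5/2) = 32330/(-13/2) = -2/13*32330 = -64660/13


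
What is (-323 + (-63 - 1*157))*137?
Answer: -74391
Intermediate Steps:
(-323 + (-63 - 1*157))*137 = (-323 + (-63 - 157))*137 = (-323 - 220)*137 = -543*137 = -74391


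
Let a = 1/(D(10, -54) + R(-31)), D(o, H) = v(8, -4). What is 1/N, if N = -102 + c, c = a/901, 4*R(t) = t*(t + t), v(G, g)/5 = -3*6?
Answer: -703681/71775460 ≈ -0.0098039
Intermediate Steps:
v(G, g) = -90 (v(G, g) = 5*(-3*6) = 5*(-18) = -90)
D(o, H) = -90
R(t) = t²/2 (R(t) = (t*(t + t))/4 = (t*(2*t))/4 = (2*t²)/4 = t²/2)
a = 2/781 (a = 1/(-90 + (½)*(-31)²) = 1/(-90 + (½)*961) = 1/(-90 + 961/2) = 1/(781/2) = 2/781 ≈ 0.0025608)
c = 2/703681 (c = (2/781)/901 = (2/781)*(1/901) = 2/703681 ≈ 2.8422e-6)
N = -71775460/703681 (N = -102 + 2/703681 = -71775460/703681 ≈ -102.00)
1/N = 1/(-71775460/703681) = -703681/71775460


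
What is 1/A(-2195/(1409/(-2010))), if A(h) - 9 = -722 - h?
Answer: -1409/5416567 ≈ -0.00026013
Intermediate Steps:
A(h) = -713 - h (A(h) = 9 + (-722 - h) = -713 - h)
1/A(-2195/(1409/(-2010))) = 1/(-713 - (-2195)/(1409/(-2010))) = 1/(-713 - (-2195)/(1409*(-1/2010))) = 1/(-713 - (-2195)/(-1409/2010)) = 1/(-713 - (-2195)*(-2010)/1409) = 1/(-713 - 1*4411950/1409) = 1/(-713 - 4411950/1409) = 1/(-5416567/1409) = -1409/5416567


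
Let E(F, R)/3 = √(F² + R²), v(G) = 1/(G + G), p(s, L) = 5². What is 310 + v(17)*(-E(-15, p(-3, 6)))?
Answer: 310 - 15*√34/34 ≈ 307.43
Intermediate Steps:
p(s, L) = 25
v(G) = 1/(2*G)
E(F, R) = 3*√(F² + R²)
310 + v(17)*(-E(-15, p(-3, 6))) = 310 + ((½)/17)*(-3*√((-15)² + 25²)) = 310 + ((½)*(1/17))*(-3*√(225 + 625)) = 310 + (-3*√850)/34 = 310 + (-3*5*√34)/34 = 310 + (-15*√34)/34 = 310 - 15*√34/34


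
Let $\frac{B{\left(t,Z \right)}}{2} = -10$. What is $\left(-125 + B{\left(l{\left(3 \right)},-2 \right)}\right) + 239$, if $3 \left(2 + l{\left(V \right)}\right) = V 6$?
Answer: $94$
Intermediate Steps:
$l{\left(V \right)} = -2 + 2 V$ ($l{\left(V \right)} = -2 + \frac{V 6}{3} = -2 + \frac{6 V}{3} = -2 + 2 V$)
$B{\left(t,Z \right)} = -20$ ($B{\left(t,Z \right)} = 2 \left(-10\right) = -20$)
$\left(-125 + B{\left(l{\left(3 \right)},-2 \right)}\right) + 239 = \left(-125 - 20\right) + 239 = -145 + 239 = 94$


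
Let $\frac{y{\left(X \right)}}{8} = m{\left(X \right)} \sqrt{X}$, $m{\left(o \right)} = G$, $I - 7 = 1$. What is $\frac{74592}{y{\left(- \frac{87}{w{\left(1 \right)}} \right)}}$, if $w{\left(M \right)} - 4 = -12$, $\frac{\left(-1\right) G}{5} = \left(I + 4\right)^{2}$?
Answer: $- \frac{259 \sqrt{174}}{870} \approx -3.9269$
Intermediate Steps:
$I = 8$ ($I = 7 + 1 = 8$)
$G = -720$ ($G = - 5 \left(8 + 4\right)^{2} = - 5 \cdot 12^{2} = \left(-5\right) 144 = -720$)
$w{\left(M \right)} = -8$ ($w{\left(M \right)} = 4 - 12 = -8$)
$m{\left(o \right)} = -720$
$y{\left(X \right)} = - 5760 \sqrt{X}$ ($y{\left(X \right)} = 8 \left(- 720 \sqrt{X}\right) = - 5760 \sqrt{X}$)
$\frac{74592}{y{\left(- \frac{87}{w{\left(1 \right)}} \right)}} = \frac{74592}{\left(-5760\right) \sqrt{- \frac{87}{-8}}} = \frac{74592}{\left(-5760\right) \sqrt{\left(-87\right) \left(- \frac{1}{8}\right)}} = \frac{74592}{\left(-5760\right) \sqrt{\frac{87}{8}}} = \frac{74592}{\left(-5760\right) \frac{\sqrt{174}}{4}} = \frac{74592}{\left(-1440\right) \sqrt{174}} = 74592 \left(- \frac{\sqrt{174}}{250560}\right) = - \frac{259 \sqrt{174}}{870}$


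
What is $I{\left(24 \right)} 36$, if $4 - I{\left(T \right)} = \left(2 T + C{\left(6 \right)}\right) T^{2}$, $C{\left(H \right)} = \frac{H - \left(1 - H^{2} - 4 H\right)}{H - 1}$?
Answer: $-1264752$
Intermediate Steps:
$C{\left(H \right)} = \frac{-1 + H^{2} + 5 H}{-1 + H}$ ($C{\left(H \right)} = \frac{H + \left(-1 + H^{2} + 4 H\right)}{-1 + H} = \frac{-1 + H^{2} + 5 H}{-1 + H}$)
$I{\left(T \right)} = 4 - T^{2} \left(13 + 2 T\right)$ ($I{\left(T \right)} = 4 - \left(2 T + \frac{-1 + 6^{2} + 5 \cdot 6}{-1 + 6}\right) T^{2} = 4 - \left(2 T + \frac{-1 + 36 + 30}{5}\right) T^{2} = 4 - \left(2 T + \frac{1}{5} \cdot 65\right) T^{2} = 4 - \left(2 T + 13\right) T^{2} = 4 - \left(13 + 2 T\right) T^{2} = 4 - T^{2} \left(13 + 2 T\right)$)
$I{\left(24 \right)} 36 = \left(4 - 13 \cdot 24^{2} - 2 \cdot 24^{3}\right) 36 = \left(4 - 7488 - 27648\right) 36 = \left(-35132\right) 36 = -1264752$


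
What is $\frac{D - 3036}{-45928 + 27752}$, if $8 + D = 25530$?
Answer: $- \frac{11243}{9088} \approx -1.2371$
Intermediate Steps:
$D = 25522$ ($D = -8 + 25530 = 25522$)
$\frac{D - 3036}{-45928 + 27752} = \frac{25522 - 3036}{-45928 + 27752} = \frac{22486}{-18176} = 22486 \left(- \frac{1}{18176}\right) = - \frac{11243}{9088}$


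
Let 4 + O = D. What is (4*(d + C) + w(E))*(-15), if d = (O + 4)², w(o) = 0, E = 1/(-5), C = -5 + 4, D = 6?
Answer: -2100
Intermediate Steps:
C = -1
E = -⅕ ≈ -0.20000
O = 2 (O = -4 + 6 = 2)
d = 36 (d = (2 + 4)² = 6² = 36)
(4*(d + C) + w(E))*(-15) = (4*(36 - 1) + 0)*(-15) = (4*35 + 0)*(-15) = (140 + 0)*(-15) = 140*(-15) = -2100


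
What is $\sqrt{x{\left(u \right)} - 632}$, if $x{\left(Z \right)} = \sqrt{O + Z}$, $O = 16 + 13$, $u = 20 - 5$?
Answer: $\sqrt{-632 + 2 \sqrt{11}} \approx 25.007 i$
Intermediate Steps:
$u = 15$ ($u = 20 - 5 = 15$)
$O = 29$
$x{\left(Z \right)} = \sqrt{29 + Z}$
$\sqrt{x{\left(u \right)} - 632} = \sqrt{\sqrt{29 + 15} - 632} = \sqrt{\sqrt{44} - 632} = \sqrt{2 \sqrt{11} - 632} = \sqrt{-632 + 2 \sqrt{11}}$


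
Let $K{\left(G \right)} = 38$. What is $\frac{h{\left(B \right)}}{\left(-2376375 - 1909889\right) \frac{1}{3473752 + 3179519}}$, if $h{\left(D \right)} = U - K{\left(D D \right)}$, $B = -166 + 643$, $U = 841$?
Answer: $- \frac{5342576613}{4286264} \approx -1246.4$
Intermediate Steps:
$B = 477$
$h{\left(D \right)} = 803$ ($h{\left(D \right)} = 841 - 38 = 803$)
$\frac{h{\left(B \right)}}{\left(-2376375 - 1909889\right) \frac{1}{3473752 + 3179519}} = \frac{803}{\left(-2376375 - 1909889\right) \frac{1}{3473752 + 3179519}} = \frac{803}{\left(-4286264\right) \frac{1}{6653271}} = \frac{803}{- \frac{4286264}{6653271}} = 803 \left(- \frac{6653271}{4286264}\right) = - \frac{5342576613}{4286264}$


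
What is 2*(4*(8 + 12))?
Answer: 160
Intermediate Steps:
2*(4*(8 + 12)) = 2*(4*20) = 2*80 = 160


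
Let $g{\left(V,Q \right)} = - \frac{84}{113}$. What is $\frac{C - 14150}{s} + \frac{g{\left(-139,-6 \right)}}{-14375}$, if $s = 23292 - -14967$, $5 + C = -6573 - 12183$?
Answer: $- \frac{53456591869}{62146963125} \approx -0.86016$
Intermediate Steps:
$g{\left(V,Q \right)} = - \frac{84}{113}$ ($g{\left(V,Q \right)} = \left(-84\right) \frac{1}{113} = - \frac{84}{113}$)
$C = -18761$ ($C = -5 - 18756 = -18761$)
$s = 38259$ ($s = 23292 + 14967 = 38259$)
$\frac{C - 14150}{s} + \frac{g{\left(-139,-6 \right)}}{-14375} = \frac{-18761 - 14150}{38259} - \frac{84}{113 \left(-14375\right)} = \left(-32911\right) \frac{1}{38259} - - \frac{84}{1624375} = - \frac{32911}{38259} + \frac{84}{1624375} = - \frac{53456591869}{62146963125}$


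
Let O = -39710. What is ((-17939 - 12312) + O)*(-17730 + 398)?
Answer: 1212564052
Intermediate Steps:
((-17939 - 12312) + O)*(-17730 + 398) = ((-17939 - 12312) - 39710)*(-17730 + 398) = (-30251 - 39710)*(-17332) = -69961*(-17332) = 1212564052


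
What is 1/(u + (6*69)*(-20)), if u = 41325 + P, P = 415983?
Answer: 1/449028 ≈ 2.2270e-6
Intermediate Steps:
u = 457308 (u = 41325 + 415983 = 457308)
1/(u + (6*69)*(-20)) = 1/(457308 + (6*69)*(-20)) = 1/(457308 + 414*(-20)) = 1/(457308 - 8280) = 1/449028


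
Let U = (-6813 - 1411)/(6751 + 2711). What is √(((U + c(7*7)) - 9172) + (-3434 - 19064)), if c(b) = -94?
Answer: 2*I*√177743192169/4731 ≈ 178.23*I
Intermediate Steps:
U = -4112/4731 (U = -8224/9462 = -8224*1/9462 = -4112/4731 ≈ -0.86916)
√(((U + c(7*7)) - 9172) + (-3434 - 19064)) = √(((-4112/4731 - 94) - 9172) + (-3434 - 19064)) = √((-448826/4731 - 9172) - 22498) = √(-43841558/4731 - 22498) = √(-150279596/4731) = 2*I*√177743192169/4731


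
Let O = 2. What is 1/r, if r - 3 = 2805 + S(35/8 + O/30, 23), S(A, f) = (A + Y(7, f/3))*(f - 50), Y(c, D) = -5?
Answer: 40/112923 ≈ 0.00035422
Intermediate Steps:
S(A, f) = (-50 + f)*(-5 + A) (S(A, f) = (A - 5)*(f - 50) = (-5 + A)*(-50 + f) = (-50 + f)*(-5 + A))
r = 112923/40 (r = 3 + (2805 + (250 - 50*(35/8 + 2/30) - 5*23 + (35/8 + 2/30)*23)) = 3 + (2805 + (250 - 50*(35*(1/8) + 2*(1/30)) - 115 + (35*(1/8) + 2*(1/30))*23)) = 3 + (2805 + (250 - 50*(35/8 + 1/15) - 115 + (35/8 + 1/15)*23)) = 3 + (2805 + (250 - 50*533/120 - 115 + (533/120)*23)) = 3 + (2805 + (250 - 2665/12 - 115 + 12259/120)) = 3 + (2805 + 603/40) = 3 + 112803/40 = 112923/40 ≈ 2823.1)
1/r = 1/(112923/40) = 40/112923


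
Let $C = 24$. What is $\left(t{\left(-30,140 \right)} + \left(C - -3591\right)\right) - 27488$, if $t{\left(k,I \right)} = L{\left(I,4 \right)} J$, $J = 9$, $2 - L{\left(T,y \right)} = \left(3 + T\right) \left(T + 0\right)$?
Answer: $-204035$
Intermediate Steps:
$L{\left(T,y \right)} = 2 - T \left(3 + T\right)$ ($L{\left(T,y \right)} = 2 - \left(3 + T\right) \left(T + 0\right) = 2 - \left(3 + T\right) T = 2 - T \left(3 + T\right)$)
$t{\left(k,I \right)} = 18 - 27 I - 9 I^{2}$ ($t{\left(k,I \right)} = \left(2 - I^{2} - 3 I\right) 9 = 18 - 27 I - 9 I^{2}$)
$\left(t{\left(-30,140 \right)} + \left(C - -3591\right)\right) - 27488 = \left(\left(18 - 3780 - 9 \cdot 140^{2}\right) + \left(24 - -3591\right)\right) - 27488 = \left(\left(18 - 3780 - 176400\right) + \left(24 + 3591\right)\right) - 27488 = \left(\left(18 - 3780 - 176400\right) + 3615\right) - 27488 = \left(-180162 + 3615\right) - 27488 = -176547 - 27488 = -204035$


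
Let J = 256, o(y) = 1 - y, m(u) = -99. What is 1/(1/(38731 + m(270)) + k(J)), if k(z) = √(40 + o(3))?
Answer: -38632/56712394111 + 1492431424*√38/56712394111 ≈ 0.16222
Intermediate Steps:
k(z) = √38 (k(z) = √(40 + (1 - 1*3)) = √(40 + (1 - 3)) = √(40 - 2) = √38)
1/(1/(38731 + m(270)) + k(J)) = 1/(1/(38731 - 99) + √38) = 1/(1/38632 + √38)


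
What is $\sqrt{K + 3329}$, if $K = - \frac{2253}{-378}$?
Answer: $\frac{\sqrt{5882870}}{42} \approx 57.749$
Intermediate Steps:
$K = \frac{751}{126}$ ($K = \left(-2253\right) \left(- \frac{1}{378}\right) = \frac{751}{126} \approx 5.9603$)
$\sqrt{K + 3329} = \sqrt{\frac{751}{126} + 3329} = \sqrt{\frac{420205}{126}} = \frac{\sqrt{5882870}}{42}$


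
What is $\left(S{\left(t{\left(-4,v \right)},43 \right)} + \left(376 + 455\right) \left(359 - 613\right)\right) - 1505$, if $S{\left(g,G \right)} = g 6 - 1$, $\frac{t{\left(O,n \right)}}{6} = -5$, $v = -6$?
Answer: $-212760$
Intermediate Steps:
$t{\left(O,n \right)} = -30$ ($t{\left(O,n \right)} = 6 \left(-5\right) = -30$)
$S{\left(g,G \right)} = -1 + 6 g$ ($S{\left(g,G \right)} = 6 g - 1 = -1 + 6 g$)
$\left(S{\left(t{\left(-4,v \right)},43 \right)} + \left(376 + 455\right) \left(359 - 613\right)\right) - 1505 = \left(\left(-1 + 6 \left(-30\right)\right) + \left(376 + 455\right) \left(359 - 613\right)\right) - 1505 = \left(\left(-1 - 180\right) + 831 \left(-254\right)\right) - 1505 = \left(-181 - 211074\right) - 1505 = -211255 - 1505 = -212760$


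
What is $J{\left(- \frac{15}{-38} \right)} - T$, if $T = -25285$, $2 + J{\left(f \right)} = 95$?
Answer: $25378$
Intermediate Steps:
$J{\left(f \right)} = 93$ ($J{\left(f \right)} = -2 + 95 = 93$)
$J{\left(- \frac{15}{-38} \right)} - T = 93 - -25285 = 93 + 25285 = 25378$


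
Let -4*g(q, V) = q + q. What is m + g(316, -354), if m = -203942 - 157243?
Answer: -361343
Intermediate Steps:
g(q, V) = -q/2 (g(q, V) = -(q + q)/4 = -q/2)
m = -361185
m + g(316, -354) = -361185 - ½*316 = -361185 - 158 = -361343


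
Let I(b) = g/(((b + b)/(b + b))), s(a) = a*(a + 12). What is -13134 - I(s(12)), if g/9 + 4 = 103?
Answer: -14025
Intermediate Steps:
s(a) = a*(12 + a)
g = 891 (g = -36 + 9*103 = -36 + 927 = 891)
I(b) = 891 (I(b) = 891/(((b + b)/(b + b))) = 891/(((2*b)/((2*b)))) = 891/(((2*b)*(1/(2*b)))) = 891/1 = 891*1 = 891)
-13134 - I(s(12)) = -13134 - 1*891 = -13134 - 891 = -14025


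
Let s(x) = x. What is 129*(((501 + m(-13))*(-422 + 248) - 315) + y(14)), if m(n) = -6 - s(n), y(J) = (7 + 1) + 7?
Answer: -11441268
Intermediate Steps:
y(J) = 15 (y(J) = 8 + 7 = 15)
m(n) = -6 - n
129*(((501 + m(-13))*(-422 + 248) - 315) + y(14)) = 129*(((501 + (-6 - 1*(-13)))*(-422 + 248) - 315) + 15) = 129*(((501 + (-6 + 13))*(-174) - 315) + 15) = 129*(((501 + 7)*(-174) - 315) + 15) = 129*((508*(-174) - 315) + 15) = 129*((-88392 - 315) + 15) = 129*(-88707 + 15) = 129*(-88692) = -11441268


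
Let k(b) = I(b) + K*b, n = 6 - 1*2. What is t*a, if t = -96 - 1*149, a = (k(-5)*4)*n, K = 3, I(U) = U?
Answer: 78400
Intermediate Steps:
n = 4 (n = 6 - 2 = 4)
k(b) = 4*b (k(b) = b + 3*b = 4*b)
a = -320 (a = ((4*(-5))*4)*4 = -20*4*4 = -80*4 = -320)
t = -245 (t = -96 - 149 = -245)
t*a = -245*(-320) = 78400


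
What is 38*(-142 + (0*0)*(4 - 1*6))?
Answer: -5396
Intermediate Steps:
38*(-142 + (0*0)*(4 - 1*6)) = 38*(-142 + 0*(4 - 6)) = 38*(-142 + 0*(-2)) = 38*(-142 + 0) = 38*(-142) = -5396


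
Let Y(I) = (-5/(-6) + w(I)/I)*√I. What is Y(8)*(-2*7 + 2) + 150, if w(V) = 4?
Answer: 150 - 32*√2 ≈ 104.75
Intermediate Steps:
Y(I) = √I*(⅚ + 4/I) (Y(I) = (-5/(-6) + 4/I)*√I = (-5*(-⅙) + 4/I)*√I = (⅚ + 4/I)*√I = √I*(⅚ + 4/I))
Y(8)*(-2*7 + 2) + 150 = ((24 + 5*8)/(6*√8))*(-2*7 + 2) + 150 = ((√2/4)*(24 + 40)/6)*(-14 + 2) + 150 = ((⅙)*(√2/4)*64)*(-12) + 150 = (8*√2/3)*(-12) + 150 = -32*√2 + 150 = 150 - 32*√2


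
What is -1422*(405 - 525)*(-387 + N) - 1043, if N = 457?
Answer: 11943757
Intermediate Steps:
-1422*(405 - 525)*(-387 + N) - 1043 = -1422*(405 - 525)*(-387 + 457) - 1043 = -(-170640)*70 - 1043 = -1422*(-8400) - 1043 = 11944800 - 1043 = 11943757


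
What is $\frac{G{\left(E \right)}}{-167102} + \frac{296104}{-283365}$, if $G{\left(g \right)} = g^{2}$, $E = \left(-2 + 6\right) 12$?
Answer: $- \frac{25066221784}{23675429115} \approx -1.0587$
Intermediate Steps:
$E = 48$ ($E = 4 \cdot 12 = 48$)
$\frac{G{\left(E \right)}}{-167102} + \frac{296104}{-283365} = \frac{48^{2}}{-167102} + \frac{296104}{-283365} = 2304 \left(- \frac{1}{167102}\right) + 296104 \left(- \frac{1}{283365}\right) = - \frac{1152}{83551} - \frac{296104}{283365} = - \frac{25066221784}{23675429115}$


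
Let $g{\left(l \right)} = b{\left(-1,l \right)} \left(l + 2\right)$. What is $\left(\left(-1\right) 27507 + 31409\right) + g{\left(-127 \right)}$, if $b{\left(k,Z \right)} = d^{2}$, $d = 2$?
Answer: $3402$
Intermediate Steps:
$b{\left(k,Z \right)} = 4$ ($b{\left(k,Z \right)} = 2^{2} = 4$)
$g{\left(l \right)} = 8 + 4 l$ ($g{\left(l \right)} = 4 \left(l + 2\right) = 4 \left(2 + l\right) = 8 + 4 l$)
$\left(\left(-1\right) 27507 + 31409\right) + g{\left(-127 \right)} = \left(\left(-1\right) 27507 + 31409\right) + \left(8 + 4 \left(-127\right)\right) = \left(-27507 + 31409\right) + \left(8 - 508\right) = 3902 - 500 = 3402$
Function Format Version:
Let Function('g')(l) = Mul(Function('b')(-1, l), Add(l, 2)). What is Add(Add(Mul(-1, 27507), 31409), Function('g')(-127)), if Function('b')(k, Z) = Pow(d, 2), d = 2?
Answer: 3402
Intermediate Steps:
Function('b')(k, Z) = 4 (Function('b')(k, Z) = Pow(2, 2) = 4)
Function('g')(l) = Add(8, Mul(4, l)) (Function('g')(l) = Mul(4, Add(l, 2)) = Mul(4, Add(2, l)) = Add(8, Mul(4, l)))
Add(Add(Mul(-1, 27507), 31409), Function('g')(-127)) = Add(Add(Mul(-1, 27507), 31409), Add(8, Mul(4, -127))) = Add(Add(-27507, 31409), Add(8, -508)) = Add(3902, -500) = 3402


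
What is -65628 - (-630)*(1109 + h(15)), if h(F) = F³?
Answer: 2759292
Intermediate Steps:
-65628 - (-630)*(1109 + h(15)) = -65628 - (-630)*(1109 + 15³) = -65628 - (-630)*(1109 + 3375) = -65628 - (-630)*4484 = -65628 - 1*(-2824920) = -65628 + 2824920 = 2759292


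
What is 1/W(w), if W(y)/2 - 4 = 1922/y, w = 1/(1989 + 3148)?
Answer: 1/19746636 ≈ 5.0642e-8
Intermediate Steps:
w = 1/5137 ≈ 0.00019467
W(y) = 8 + 3844/y (W(y) = 8 + 2*(1922/y) = 8 + 3844/y)
1/W(w) = 1/(8 + 3844/(1/5137)) = 1/(8 + 3844*5137) = 1/(8 + 19746628) = 1/19746636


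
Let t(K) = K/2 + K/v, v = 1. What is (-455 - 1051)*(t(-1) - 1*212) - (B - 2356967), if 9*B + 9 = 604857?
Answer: 7833878/3 ≈ 2.6113e+6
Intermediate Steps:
B = 201616/3 (B = -1 + (⅑)*604857 = -1 + 201619/3 = 201616/3 ≈ 67205.)
t(K) = 3*K/2 (t(K) = K/2 + K/1 = K*(½) + K*1 = K/2 + K = 3*K/2)
(-455 - 1051)*(t(-1) - 1*212) - (B - 2356967) = (-455 - 1051)*((3/2)*(-1) - 1*212) - (201616/3 - 2356967) = -1506*(-3/2 - 212) - 1*(-6869285/3) = -1506*(-427/2) + 6869285/3 = 321531 + 6869285/3 = 7833878/3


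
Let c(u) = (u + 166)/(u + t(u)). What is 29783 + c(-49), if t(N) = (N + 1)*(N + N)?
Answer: 138639982/4655 ≈ 29783.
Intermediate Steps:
t(N) = 2*N*(1 + N) (t(N) = (1 + N)*(2*N) = 2*N*(1 + N))
c(u) = (166 + u)/(u + 2*u*(1 + u)) (c(u) = (u + 166)/(u + 2*u*(1 + u)) = (166 + u)/(u + 2*u*(1 + u)))
29783 + c(-49) = 29783 + (166 - 49)/((-49)*(3 + 2*(-49))) = 29783 - 1/49*117/(3 - 98) = 29783 - 1/49*117/(-95) = 29783 - 1/49*(-1/95)*117 = 29783 + 117/4655 = 138639982/4655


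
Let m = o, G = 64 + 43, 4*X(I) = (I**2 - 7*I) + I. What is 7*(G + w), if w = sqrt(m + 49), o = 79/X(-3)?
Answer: 749 + 7*sqrt(4917)/9 ≈ 803.54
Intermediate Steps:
X(I) = -3*I/2 + I**2/4 (X(I) = ((I**2 - 7*I) + I)/4 = (I**2 - 6*I)/4 = -3*I/2 + I**2/4)
o = 316/27 (o = 79/(((1/4)*(-3)*(-6 - 3))) = 79/(((1/4)*(-3)*(-9))) = 79/(27/4) = 79*(4/27) = 316/27 ≈ 11.704)
G = 107
m = 316/27 ≈ 11.704
w = sqrt(4917)/9 (w = sqrt(316/27 + 49) = sqrt(1639/27) = sqrt(4917)/9 ≈ 7.7913)
7*(G + w) = 7*(107 + sqrt(4917)/9) = 749 + 7*sqrt(4917)/9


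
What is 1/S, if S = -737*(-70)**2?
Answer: -1/3611300 ≈ -2.7691e-7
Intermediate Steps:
S = -3611300 (S = -737*4900 = -3611300)
1/S = 1/(-3611300) = -1/3611300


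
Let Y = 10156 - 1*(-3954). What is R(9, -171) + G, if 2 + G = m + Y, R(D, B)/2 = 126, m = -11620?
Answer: 2740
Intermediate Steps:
R(D, B) = 252 (R(D, B) = 2*126 = 252)
Y = 14110 (Y = 10156 + 3954 = 14110)
G = 2488 (G = -2 + (-11620 + 14110) = -2 + 2490 = 2488)
R(9, -171) + G = 252 + 2488 = 2740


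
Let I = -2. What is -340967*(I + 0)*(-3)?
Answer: -2045802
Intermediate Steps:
-340967*(I + 0)*(-3) = -340967*(-2 + 0)*(-3) = -(-681934)*(-3) = -340967*6 = -2045802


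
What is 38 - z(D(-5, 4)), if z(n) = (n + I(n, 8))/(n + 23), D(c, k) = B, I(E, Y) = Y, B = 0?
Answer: 866/23 ≈ 37.652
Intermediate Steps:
D(c, k) = 0
z(n) = (8 + n)/(23 + n) (z(n) = (n + 8)/(n + 23) = (8 + n)/(23 + n))
38 - z(D(-5, 4)) = 38 - (8 + 0)/(23 + 0) = 38 - 8/23 = 866/23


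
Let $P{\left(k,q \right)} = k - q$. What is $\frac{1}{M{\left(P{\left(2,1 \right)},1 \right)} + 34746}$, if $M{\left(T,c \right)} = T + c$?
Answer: $\frac{1}{34748} \approx 2.8779 \cdot 10^{-5}$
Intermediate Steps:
$\frac{1}{M{\left(P{\left(2,1 \right)},1 \right)} + 34746} = \frac{1}{\left(\left(2 - 1\right) + 1\right) + 34746} = \frac{1}{\left(1 + 1\right) + 34746} = \frac{1}{2 + 34746} = \frac{1}{34748}$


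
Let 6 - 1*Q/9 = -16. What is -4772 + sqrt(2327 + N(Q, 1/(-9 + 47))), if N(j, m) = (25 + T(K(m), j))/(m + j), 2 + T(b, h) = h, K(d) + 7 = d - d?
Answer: -4772 + sqrt(5273240973)/1505 ≈ -4723.8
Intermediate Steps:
K(d) = -7 (K(d) = -7 + (d - d) = -7 + 0 = -7)
Q = 198 (Q = 54 - 9*(-16) = 54 + 144 = 198)
T(b, h) = -2 + h
N(j, m) = (23 + j)/(j + m) (N(j, m) = (25 + (-2 + j))/(m + j) = (23 + j)/(j + m))
-4772 + sqrt(2327 + N(Q, 1/(-9 + 47))) = -4772 + sqrt(2327 + (23 + 198)/(198 + 1/(-9 + 47))) = -4772 + sqrt(2327 + 221/(198 + 1/38)) = -4772 + sqrt(2327 + 221/(7525/38)) = -4772 + sqrt(2327 + (38/7525)*221) = -4772 + sqrt(2327 + 8398/7525) = -4772 + sqrt(17519073/7525) = -4772 + sqrt(5273240973)/1505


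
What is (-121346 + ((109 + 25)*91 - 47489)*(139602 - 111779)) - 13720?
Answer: -982147851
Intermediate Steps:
(-121346 + ((109 + 25)*91 - 47489)*(139602 - 111779)) - 13720 = (-121346 + (134*91 - 47489)*27823) - 13720 = (-121346 + (12194 - 47489)*27823) - 13720 = (-121346 - 35295*27823) - 13720 = (-121346 - 982012785) - 13720 = -982134131 - 13720 = -982147851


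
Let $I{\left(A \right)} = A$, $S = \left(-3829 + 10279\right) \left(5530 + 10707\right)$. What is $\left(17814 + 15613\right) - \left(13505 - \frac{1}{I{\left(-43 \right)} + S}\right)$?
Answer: $\frac{2086403308655}{104728607} \approx 19922.0$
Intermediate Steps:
$S = 104728650$ ($S = 6450 \cdot 16237 = 104728650$)
$\left(17814 + 15613\right) - \left(13505 - \frac{1}{I{\left(-43 \right)} + S}\right) = \left(17814 + 15613\right) - \left(13505 - \frac{1}{-43 + 104728650}\right) = 33427 - \left(13505 - \frac{1}{104728607}\right) = 33427 + \left(-13505 + \frac{1}{104728607}\right) = 33427 - \frac{1414359837534}{104728607} = \frac{2086403308655}{104728607}$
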